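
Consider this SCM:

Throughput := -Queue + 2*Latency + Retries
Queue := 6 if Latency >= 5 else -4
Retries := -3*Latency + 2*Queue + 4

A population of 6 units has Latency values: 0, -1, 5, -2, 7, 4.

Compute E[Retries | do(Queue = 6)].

Under do(Queue=6), Queue's equation is replaced by Queue=6 for every unit. Per-unit Retries: 16, 19, 1, 22, -5, 4. Mean = 9.5.

9.5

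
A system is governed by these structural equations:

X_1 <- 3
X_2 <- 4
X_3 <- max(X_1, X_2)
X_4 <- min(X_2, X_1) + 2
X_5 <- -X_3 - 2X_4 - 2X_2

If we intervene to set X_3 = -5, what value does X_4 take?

The intervention breaks the incoming arrows to X_3: X_3 <- max(X_1, X_2) no longer applies, and X_3 = -5.
X_4 is not downstream of the intervention, so its value is determined by the original equations.
X_4 = min(X_2, X_1) + 2  [with X_2=4, X_1=3]  = 5

5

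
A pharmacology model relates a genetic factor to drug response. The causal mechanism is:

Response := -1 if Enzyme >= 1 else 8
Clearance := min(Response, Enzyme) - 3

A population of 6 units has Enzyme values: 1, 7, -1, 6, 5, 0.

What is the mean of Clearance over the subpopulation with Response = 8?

-3.5

Observing Response=8 restricts to units where Response's equation naturally yields 8: Enzyme ∈ {-1, 0}. In that subpopulation Clearance = -4, -3, mean -3.5.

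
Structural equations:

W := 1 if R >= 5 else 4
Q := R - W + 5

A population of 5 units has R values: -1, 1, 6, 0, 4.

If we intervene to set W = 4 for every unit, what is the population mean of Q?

The intervention sets W=4 in all 5 units regardless of R. Recomputing Q per unit gives 0, 2, 7, 1, 5; average 3.

3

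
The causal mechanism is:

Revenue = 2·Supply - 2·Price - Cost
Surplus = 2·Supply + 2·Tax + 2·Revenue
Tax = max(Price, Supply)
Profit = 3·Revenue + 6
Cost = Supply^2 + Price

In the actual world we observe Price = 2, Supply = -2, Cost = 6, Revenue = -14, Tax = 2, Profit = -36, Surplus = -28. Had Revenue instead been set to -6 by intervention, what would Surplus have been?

The intervention breaks the incoming arrows to Revenue: Revenue = 2·Supply - 2·Price - Cost no longer applies, and Revenue = -6.
Tax = max(Price, Supply)  [with Price=2, Supply=-2]  = 2
Surplus = 2·Supply + 2·Tax + 2·Revenue  [with Supply=-2, Tax=2, Revenue=-6]  = -12

-12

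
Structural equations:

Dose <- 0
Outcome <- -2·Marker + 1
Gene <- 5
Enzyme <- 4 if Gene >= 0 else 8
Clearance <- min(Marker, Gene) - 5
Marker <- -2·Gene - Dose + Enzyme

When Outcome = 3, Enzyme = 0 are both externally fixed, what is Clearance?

-15

Under do(Outcome = 3, Enzyme = 0), each intervened variable's structural equation is replaced by its fixed value.
Marker = -2·Gene - Dose + Enzyme  [with Gene=5, Dose=0, Enzyme=0]  = -10
Clearance = min(Marker, Gene) - 5  [with Marker=-10, Gene=5]  = -15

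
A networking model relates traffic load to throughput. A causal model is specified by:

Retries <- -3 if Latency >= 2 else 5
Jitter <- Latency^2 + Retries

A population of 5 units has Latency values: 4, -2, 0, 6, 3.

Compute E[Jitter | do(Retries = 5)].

18

Every unit gets Retries=5 under the intervention. Jitter values become 21, 9, 5, 41, 14; E[Jitter|do(Retries=5)] = 18.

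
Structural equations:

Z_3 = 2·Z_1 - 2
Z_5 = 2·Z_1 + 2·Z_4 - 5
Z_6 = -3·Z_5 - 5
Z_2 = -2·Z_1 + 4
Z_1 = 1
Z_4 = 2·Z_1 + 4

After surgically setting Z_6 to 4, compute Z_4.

do(Z_6=4) replaces the equation Z_6 = -3·Z_5 - 5 with the constant Z_6 = 4.
No directed path runs from Z_6 to Z_4, so Z_4 keeps its natural value.
Z_4 = 2·Z_1 + 4  [with Z_1=1]  = 6

6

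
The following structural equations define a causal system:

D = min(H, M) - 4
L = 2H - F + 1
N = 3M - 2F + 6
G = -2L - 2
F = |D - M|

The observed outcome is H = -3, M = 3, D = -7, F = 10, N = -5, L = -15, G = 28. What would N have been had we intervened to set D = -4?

1

do(D=-4) replaces the equation D = min(H, M) - 4 with the constant D = -4.
F = |D - M|  [with D=-4, M=3]  = 7
N = 3M - 2F + 6  [with M=3, F=7]  = 1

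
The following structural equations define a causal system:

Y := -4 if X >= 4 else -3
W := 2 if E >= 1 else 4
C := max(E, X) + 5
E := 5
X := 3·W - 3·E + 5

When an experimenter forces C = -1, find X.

-4

Under do(C=-1), the mechanism C := max(E, X) + 5 is discarded; C is fixed at -1.
Since X is not a descendant of the intervened variable, it is unaffected.
W = 2 if E >= 1 else 4  [with E=5]  = 2
X = 3·W - 3·E + 5  [with W=2, E=5]  = -4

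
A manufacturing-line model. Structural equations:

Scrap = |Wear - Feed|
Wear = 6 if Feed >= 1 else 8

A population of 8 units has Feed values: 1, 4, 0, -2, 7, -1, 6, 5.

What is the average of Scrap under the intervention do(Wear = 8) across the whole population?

The intervention sets Wear=8 in all 8 units regardless of Feed. Recomputing Scrap per unit gives 7, 4, 8, 10, 1, 9, 2, 3; average 5.5.

5.5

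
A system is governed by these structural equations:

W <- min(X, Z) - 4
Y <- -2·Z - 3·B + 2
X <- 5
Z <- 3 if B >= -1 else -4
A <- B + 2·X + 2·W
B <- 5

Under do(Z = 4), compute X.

Under do(Z=4), the mechanism Z <- 3 if B >= -1 else -4 is discarded; Z is fixed at 4.
Since X is not a descendant of the intervened variable, it is unaffected.

5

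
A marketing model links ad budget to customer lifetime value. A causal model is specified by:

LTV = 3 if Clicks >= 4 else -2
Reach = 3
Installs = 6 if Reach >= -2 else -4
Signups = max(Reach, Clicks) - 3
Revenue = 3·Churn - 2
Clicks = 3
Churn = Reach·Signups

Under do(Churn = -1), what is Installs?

do(Churn=-1) replaces the equation Churn = Reach·Signups with the constant Churn = -1.
Installs is not downstream of the intervention, so its value is determined by the original equations.
Installs = 6 if Reach >= -2 else -4  [with Reach=3]  = 6

6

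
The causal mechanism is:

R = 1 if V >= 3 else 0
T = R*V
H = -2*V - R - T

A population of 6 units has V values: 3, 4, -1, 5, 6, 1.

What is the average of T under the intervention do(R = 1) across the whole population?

The intervention sets R=1 in all 6 units regardless of V. Recomputing T per unit gives 3, 4, -1, 5, 6, 1; average 3.

3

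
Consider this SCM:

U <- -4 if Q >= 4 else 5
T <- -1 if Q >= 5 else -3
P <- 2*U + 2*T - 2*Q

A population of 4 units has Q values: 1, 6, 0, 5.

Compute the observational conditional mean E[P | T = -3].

E[P|T=-3] averages over only the 2 units with T=-3 (Q = 1, 0): P = 2, 4, mean 3.

3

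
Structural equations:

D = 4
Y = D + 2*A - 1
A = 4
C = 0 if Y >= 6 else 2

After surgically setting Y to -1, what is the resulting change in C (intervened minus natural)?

The intervention breaks the incoming arrows to Y: Y = D + 2*A - 1 no longer applies, and Y = -1.
C = 0 if Y >= 6 else 2  [with Y=-1]  = 2
Without intervention: Y = D + 2*A - 1  [with D=4, A=4]  = 11; C = 0 if Y >= 6 else 2  [with Y=11]  = 0.
Change = 2 − 0 = 2.

2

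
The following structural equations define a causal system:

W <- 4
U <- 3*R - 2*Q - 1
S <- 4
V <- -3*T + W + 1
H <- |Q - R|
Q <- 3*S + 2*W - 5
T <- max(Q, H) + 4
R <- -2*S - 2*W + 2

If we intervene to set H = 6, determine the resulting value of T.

19

The intervention breaks the incoming arrows to H: H <- |Q - R| no longer applies, and H = 6.
Q = 3*S + 2*W - 5  [with S=4, W=4]  = 15
T = max(Q, H) + 4  [with Q=15, H=6]  = 19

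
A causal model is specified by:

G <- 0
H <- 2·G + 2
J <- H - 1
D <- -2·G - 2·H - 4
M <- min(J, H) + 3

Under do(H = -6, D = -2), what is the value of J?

The joint intervention fixes H = -6, D = -2, removing each variable's own equation.
J = H - 1  [with H=-6]  = -7

-7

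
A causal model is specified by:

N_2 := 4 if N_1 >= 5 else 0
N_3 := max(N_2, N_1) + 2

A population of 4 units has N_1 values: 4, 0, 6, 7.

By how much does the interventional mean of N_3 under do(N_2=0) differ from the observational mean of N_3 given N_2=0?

do(N_2=0) breaks N_2's dependence on N_1. With N_2=0 fixed, N_3 across the units is 6, 2, 8, 9, mean 6.25.
Conditioning on N_2=0 selects the 2 unit(s) with N_1 ∈ {4, 0}. Their N_3 values: 6, 2. Mean = 4.
Difference = 6.25 − 4 = 2.25.

2.25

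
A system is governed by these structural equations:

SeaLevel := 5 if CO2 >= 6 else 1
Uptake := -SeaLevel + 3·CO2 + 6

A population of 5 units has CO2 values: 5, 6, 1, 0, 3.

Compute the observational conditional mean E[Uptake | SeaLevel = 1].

11.75

Conditioning on SeaLevel=1 selects the 4 unit(s) with CO2 ∈ {5, 1, 0, 3}. Their Uptake values: 20, 8, 5, 14. Mean = 11.75.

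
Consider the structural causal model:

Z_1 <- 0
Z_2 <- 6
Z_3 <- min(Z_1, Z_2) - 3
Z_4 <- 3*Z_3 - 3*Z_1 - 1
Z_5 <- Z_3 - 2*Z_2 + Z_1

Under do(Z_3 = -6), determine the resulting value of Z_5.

-18

do(Z_3=-6) replaces the equation Z_3 <- min(Z_1, Z_2) - 3 with the constant Z_3 = -6.
Z_5 = Z_3 - 2*Z_2 + Z_1  [with Z_3=-6, Z_2=6, Z_1=0]  = -18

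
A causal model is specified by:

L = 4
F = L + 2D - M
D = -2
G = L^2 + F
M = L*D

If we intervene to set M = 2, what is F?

The intervention breaks the incoming arrows to M: M = L*D no longer applies, and M = 2.
F = L + 2D - M  [with L=4, D=-2, M=2]  = -2

-2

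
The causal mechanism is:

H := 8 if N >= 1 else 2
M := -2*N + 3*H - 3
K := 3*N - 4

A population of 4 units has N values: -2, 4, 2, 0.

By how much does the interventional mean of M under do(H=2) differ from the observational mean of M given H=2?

-4

Under do(H=2), H's equation is replaced by H=2 for every unit. Per-unit M: 7, -5, -1, 3. Mean = 1.
Observing H=2 restricts to units where H's equation naturally yields 2: N ∈ {-2, 0}. In that subpopulation M = 7, 3, mean 5.
Difference = 1 − 5 = -4.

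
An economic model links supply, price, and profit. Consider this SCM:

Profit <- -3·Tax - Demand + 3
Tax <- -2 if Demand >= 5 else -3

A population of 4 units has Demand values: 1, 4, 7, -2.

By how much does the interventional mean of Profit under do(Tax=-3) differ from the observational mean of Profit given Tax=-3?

Under do(Tax=-3), Tax's equation is replaced by Tax=-3 for every unit. Per-unit Profit: 11, 8, 5, 14. Mean = 9.5.
E[Profit|Tax=-3] averages over only the 3 units with Tax=-3 (Demand = 1, 4, -2): Profit = 11, 8, 14, mean 11.
Difference = 9.5 − 11 = -1.5.

-1.5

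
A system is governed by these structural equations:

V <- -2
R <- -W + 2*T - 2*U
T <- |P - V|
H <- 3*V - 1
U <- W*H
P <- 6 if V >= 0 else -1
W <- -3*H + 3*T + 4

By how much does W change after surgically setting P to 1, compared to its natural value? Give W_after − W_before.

6

do(P=1) replaces the equation P <- 6 if V >= 0 else -1 with the constant P = 1.
T = |P - V|  [with P=1, V=-2]  = 3
H = 3*V - 1  [with V=-2]  = -7
W = -3*H + 3*T + 4  [with H=-7, T=3]  = 34
Without intervention: P = 6 if V >= 0 else -1  [with V=-2]  = -1; T = |P - V|  [with P=-1, V=-2]  = 1; H = 3*V - 1  [with V=-2]  = -7; W = -3*H + 3*T + 4  [with H=-7, T=1]  = 28.
Change = 34 − 28 = 6.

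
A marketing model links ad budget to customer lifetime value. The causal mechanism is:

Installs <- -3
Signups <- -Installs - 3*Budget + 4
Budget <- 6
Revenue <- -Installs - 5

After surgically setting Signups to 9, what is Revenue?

The intervention breaks the incoming arrows to Signups: Signups <- -Installs - 3*Budget + 4 no longer applies, and Signups = 9.
Revenue is not downstream of the intervention, so its value is determined by the original equations.
Revenue = -Installs - 5  [with Installs=-3]  = -2

-2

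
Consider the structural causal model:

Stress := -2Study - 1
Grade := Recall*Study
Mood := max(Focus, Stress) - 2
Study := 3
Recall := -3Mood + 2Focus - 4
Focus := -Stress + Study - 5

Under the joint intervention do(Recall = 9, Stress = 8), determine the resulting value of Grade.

27

The joint intervention fixes Recall = 9, Stress = 8, removing each variable's own equation.
Grade = Recall*Study  [with Recall=9, Study=3]  = 27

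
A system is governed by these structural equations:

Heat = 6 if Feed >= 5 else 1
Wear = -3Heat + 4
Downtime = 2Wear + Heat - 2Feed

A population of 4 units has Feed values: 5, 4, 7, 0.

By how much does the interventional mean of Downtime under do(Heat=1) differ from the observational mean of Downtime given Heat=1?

-4

Under do(Heat=1), Heat's equation is replaced by Heat=1 for every unit. Per-unit Downtime: -7, -5, -11, 3. Mean = -5.
Conditioning on Heat=1 selects the 2 unit(s) with Feed ∈ {4, 0}. Their Downtime values: -5, 3. Mean = -1.
Difference = -5 − (-1) = -4.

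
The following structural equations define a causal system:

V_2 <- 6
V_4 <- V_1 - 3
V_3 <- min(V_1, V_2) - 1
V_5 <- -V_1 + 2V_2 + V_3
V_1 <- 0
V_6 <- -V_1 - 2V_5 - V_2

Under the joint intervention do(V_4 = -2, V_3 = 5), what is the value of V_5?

The joint intervention fixes V_4 = -2, V_3 = 5, removing each variable's own equation.
V_5 = -V_1 + 2V_2 + V_3  [with V_1=0, V_2=6, V_3=5]  = 17

17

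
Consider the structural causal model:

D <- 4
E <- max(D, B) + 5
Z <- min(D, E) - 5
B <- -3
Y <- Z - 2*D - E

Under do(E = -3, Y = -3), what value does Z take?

-8

The joint intervention fixes E = -3, Y = -3, removing each variable's own equation.
Z = min(D, E) - 5  [with D=4, E=-3]  = -8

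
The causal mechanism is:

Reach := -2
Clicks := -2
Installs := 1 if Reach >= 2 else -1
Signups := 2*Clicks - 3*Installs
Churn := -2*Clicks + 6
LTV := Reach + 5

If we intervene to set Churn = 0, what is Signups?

-1

The intervention breaks the incoming arrows to Churn: Churn := -2*Clicks + 6 no longer applies, and Churn = 0.
Since Signups is not a descendant of the intervened variable, it is unaffected.
Installs = 1 if Reach >= 2 else -1  [with Reach=-2]  = -1
Signups = 2*Clicks - 3*Installs  [with Clicks=-2, Installs=-1]  = -1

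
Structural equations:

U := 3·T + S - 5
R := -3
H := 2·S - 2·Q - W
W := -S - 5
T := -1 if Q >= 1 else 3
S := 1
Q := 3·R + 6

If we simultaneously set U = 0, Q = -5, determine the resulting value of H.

Under do(U = 0, Q = -5), each intervened variable's structural equation is replaced by its fixed value.
W = -S - 5  [with S=1]  = -6
H = 2·S - 2·Q - W  [with S=1, Q=-5, W=-6]  = 18

18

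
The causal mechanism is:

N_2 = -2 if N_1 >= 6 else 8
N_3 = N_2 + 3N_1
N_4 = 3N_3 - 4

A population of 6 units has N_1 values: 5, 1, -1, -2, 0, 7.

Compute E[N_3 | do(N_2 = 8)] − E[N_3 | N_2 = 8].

3.2

Every unit gets N_2=8 under the intervention. N_3 values become 23, 11, 5, 2, 8, 29; E[N_3|do(N_2=8)] = 13.
E[N_3|N_2=8] averages over only the 5 units with N_2=8 (N_1 = 5, 1, -1, -2, 0): N_3 = 23, 11, 5, 2, 8, mean 9.8.
Difference = 13 − 9.8 = 3.2.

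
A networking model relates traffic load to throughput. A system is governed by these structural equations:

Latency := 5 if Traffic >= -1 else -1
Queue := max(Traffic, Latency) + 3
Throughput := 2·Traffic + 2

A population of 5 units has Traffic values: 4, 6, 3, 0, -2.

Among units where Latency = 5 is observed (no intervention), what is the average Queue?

8.25

Observing Latency=5 restricts to units where Latency's equation naturally yields 5: Traffic ∈ {4, 6, 3, 0}. In that subpopulation Queue = 8, 9, 8, 8, mean 8.25.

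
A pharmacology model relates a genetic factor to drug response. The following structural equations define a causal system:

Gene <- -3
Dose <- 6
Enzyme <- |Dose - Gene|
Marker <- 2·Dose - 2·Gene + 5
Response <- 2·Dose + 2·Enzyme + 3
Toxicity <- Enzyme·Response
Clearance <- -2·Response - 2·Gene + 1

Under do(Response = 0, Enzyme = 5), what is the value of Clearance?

7

The joint intervention fixes Response = 0, Enzyme = 5, removing each variable's own equation.
Clearance = -2·Response - 2·Gene + 1  [with Response=0, Gene=-3]  = 7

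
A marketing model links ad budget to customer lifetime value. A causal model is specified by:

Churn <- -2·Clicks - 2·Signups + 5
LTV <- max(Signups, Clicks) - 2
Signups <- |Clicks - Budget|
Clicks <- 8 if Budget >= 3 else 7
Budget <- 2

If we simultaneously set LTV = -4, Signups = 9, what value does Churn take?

-27

Under do(LTV = -4, Signups = 9), each intervened variable's structural equation is replaced by its fixed value.
Clicks = 8 if Budget >= 3 else 7  [with Budget=2]  = 7
Churn = -2·Clicks - 2·Signups + 5  [with Clicks=7, Signups=9]  = -27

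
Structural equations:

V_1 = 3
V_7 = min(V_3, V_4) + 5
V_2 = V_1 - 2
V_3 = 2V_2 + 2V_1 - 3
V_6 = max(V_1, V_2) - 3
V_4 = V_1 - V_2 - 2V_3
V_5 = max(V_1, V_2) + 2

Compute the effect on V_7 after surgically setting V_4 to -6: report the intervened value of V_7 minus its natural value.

The intervention breaks the incoming arrows to V_4: V_4 = V_1 - V_2 - 2V_3 no longer applies, and V_4 = -6.
V_2 = V_1 - 2  [with V_1=3]  = 1
V_3 = 2V_2 + 2V_1 - 3  [with V_2=1, V_1=3]  = 5
V_7 = min(V_3, V_4) + 5  [with V_3=5, V_4=-6]  = -1
Without intervention: V_2 = V_1 - 2  [with V_1=3]  = 1; V_3 = 2V_2 + 2V_1 - 3  [with V_2=1, V_1=3]  = 5; V_4 = V_1 - V_2 - 2V_3  [with V_1=3, V_2=1, V_3=5]  = -8; V_7 = min(V_3, V_4) + 5  [with V_3=5, V_4=-8]  = -3.
Change = -1 − (-3) = 2.

2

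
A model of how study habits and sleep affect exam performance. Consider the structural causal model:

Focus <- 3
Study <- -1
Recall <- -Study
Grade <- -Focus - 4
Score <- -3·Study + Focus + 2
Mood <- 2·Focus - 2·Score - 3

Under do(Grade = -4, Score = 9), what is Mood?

-15

Under do(Grade = -4, Score = 9), each intervened variable's structural equation is replaced by its fixed value.
Mood = 2·Focus - 2·Score - 3  [with Focus=3, Score=9]  = -15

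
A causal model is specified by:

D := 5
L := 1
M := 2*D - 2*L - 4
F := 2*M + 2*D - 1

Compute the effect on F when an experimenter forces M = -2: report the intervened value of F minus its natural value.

-12

The intervention breaks the incoming arrows to M: M := 2*D - 2*L - 4 no longer applies, and M = -2.
F = 2*M + 2*D - 1  [with M=-2, D=5]  = 5
Without intervention: M = 2*D - 2*L - 4  [with D=5, L=1]  = 4; F = 2*M + 2*D - 1  [with M=4, D=5]  = 17.
Change = 5 − 17 = -12.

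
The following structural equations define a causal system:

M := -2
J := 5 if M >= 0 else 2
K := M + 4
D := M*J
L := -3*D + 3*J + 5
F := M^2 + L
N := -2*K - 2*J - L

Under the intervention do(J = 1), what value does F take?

Under do(J=1), the mechanism J := 5 if M >= 0 else 2 is discarded; J is fixed at 1.
D = M*J  [with M=-2, J=1]  = -2
L = -3*D + 3*J + 5  [with D=-2, J=1]  = 14
F = M^2 + L  [with M=-2, L=14]  = 18

18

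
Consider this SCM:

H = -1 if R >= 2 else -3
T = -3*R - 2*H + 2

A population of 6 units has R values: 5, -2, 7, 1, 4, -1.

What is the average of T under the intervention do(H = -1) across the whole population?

do(H=-1) breaks H's dependence on R. With H=-1 fixed, T across the units is -11, 10, -17, 1, -8, 7, mean -3.

-3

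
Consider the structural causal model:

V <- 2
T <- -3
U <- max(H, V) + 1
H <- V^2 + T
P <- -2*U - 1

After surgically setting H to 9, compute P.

do(H=9) replaces the equation H <- V^2 + T with the constant H = 9.
U = max(H, V) + 1  [with H=9, V=2]  = 10
P = -2*U - 1  [with U=10]  = -21

-21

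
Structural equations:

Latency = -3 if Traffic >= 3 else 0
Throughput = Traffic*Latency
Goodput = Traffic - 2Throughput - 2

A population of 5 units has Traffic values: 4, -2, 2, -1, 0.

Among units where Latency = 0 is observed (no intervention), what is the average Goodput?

-2.25

E[Goodput|Latency=0] averages over only the 4 units with Latency=0 (Traffic = -2, 2, -1, 0): Goodput = -4, 0, -3, -2, mean -2.25.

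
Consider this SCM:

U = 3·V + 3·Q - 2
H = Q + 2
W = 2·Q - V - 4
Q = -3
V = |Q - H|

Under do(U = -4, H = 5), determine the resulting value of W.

The joint intervention fixes U = -4, H = 5, removing each variable's own equation.
V = |Q - H|  [with Q=-3, H=5]  = 8
W = 2·Q - V - 4  [with Q=-3, V=8]  = -18

-18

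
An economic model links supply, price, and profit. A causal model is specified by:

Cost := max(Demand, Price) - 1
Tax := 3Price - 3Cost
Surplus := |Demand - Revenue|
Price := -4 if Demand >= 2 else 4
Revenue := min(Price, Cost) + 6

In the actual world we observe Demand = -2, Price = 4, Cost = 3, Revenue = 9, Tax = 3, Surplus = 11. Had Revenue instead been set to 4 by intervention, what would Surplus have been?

6

Under do(Revenue=4), the mechanism Revenue := min(Price, Cost) + 6 is discarded; Revenue is fixed at 4.
Surplus = |Demand - Revenue|  [with Demand=-2, Revenue=4]  = 6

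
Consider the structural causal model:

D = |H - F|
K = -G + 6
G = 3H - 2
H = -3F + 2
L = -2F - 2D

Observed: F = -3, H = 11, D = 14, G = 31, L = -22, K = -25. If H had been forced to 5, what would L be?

do(H=5) replaces the equation H = -3F + 2 with the constant H = 5.
D = |H - F|  [with H=5, F=-3]  = 8
L = -2F - 2D  [with F=-3, D=8]  = -10

-10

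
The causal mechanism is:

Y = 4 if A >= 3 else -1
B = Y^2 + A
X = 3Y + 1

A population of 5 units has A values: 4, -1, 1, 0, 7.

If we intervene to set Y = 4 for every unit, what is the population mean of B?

Every unit gets Y=4 under the intervention. B values become 20, 15, 17, 16, 23; E[B|do(Y=4)] = 18.2.

18.2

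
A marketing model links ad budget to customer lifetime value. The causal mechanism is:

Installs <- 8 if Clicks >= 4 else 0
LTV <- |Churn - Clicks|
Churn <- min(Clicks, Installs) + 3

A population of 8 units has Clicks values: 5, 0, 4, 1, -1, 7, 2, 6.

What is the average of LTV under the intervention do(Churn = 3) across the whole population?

do(Churn=3) breaks Churn's dependence on Clicks. With Churn=3 fixed, LTV across the units is 2, 3, 1, 2, 4, 4, 1, 3, mean 2.5.

2.5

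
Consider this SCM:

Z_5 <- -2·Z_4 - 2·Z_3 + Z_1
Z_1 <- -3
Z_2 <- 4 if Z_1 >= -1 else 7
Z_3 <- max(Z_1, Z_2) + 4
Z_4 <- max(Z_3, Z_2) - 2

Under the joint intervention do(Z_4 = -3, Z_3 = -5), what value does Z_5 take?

The joint intervention fixes Z_4 = -3, Z_3 = -5, removing each variable's own equation.
Z_5 = -2·Z_4 - 2·Z_3 + Z_1  [with Z_4=-3, Z_3=-5, Z_1=-3]  = 13

13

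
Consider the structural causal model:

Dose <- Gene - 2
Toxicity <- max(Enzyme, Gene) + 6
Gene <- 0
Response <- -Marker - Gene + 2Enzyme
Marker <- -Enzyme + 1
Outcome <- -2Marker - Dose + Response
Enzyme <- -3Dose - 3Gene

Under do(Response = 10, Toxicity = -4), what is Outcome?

22

Under do(Response = 10, Toxicity = -4), each intervened variable's structural equation is replaced by its fixed value.
Dose = Gene - 2  [with Gene=0]  = -2
Enzyme = -3Dose - 3Gene  [with Dose=-2, Gene=0]  = 6
Marker = -Enzyme + 1  [with Enzyme=6]  = -5
Outcome = -2Marker - Dose + Response  [with Marker=-5, Dose=-2, Response=10]  = 22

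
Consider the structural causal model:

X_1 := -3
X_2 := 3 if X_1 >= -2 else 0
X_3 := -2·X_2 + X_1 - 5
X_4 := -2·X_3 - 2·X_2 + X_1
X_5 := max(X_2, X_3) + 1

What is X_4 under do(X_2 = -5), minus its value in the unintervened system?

-10

Under do(X_2=-5), the mechanism X_2 := 3 if X_1 >= -2 else 0 is discarded; X_2 is fixed at -5.
X_3 = -2·X_2 + X_1 - 5  [with X_2=-5, X_1=-3]  = 2
X_4 = -2·X_3 - 2·X_2 + X_1  [with X_3=2, X_2=-5, X_1=-3]  = 3
Without intervention: X_2 = 3 if X_1 >= -2 else 0  [with X_1=-3]  = 0; X_3 = -2·X_2 + X_1 - 5  [with X_2=0, X_1=-3]  = -8; X_4 = -2·X_3 - 2·X_2 + X_1  [with X_3=-8, X_2=0, X_1=-3]  = 13.
Change = 3 − 13 = -10.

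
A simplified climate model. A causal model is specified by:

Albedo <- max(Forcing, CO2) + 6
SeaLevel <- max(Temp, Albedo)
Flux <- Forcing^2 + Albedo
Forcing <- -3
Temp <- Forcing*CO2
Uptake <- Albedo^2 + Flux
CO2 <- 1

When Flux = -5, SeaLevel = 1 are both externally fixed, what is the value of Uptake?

44

Setting Flux = -5, SeaLevel = 1 by intervention discards those variables' equations.
Albedo = max(Forcing, CO2) + 6  [with Forcing=-3, CO2=1]  = 7
Uptake = Albedo^2 + Flux  [with Albedo=7, Flux=-5]  = 44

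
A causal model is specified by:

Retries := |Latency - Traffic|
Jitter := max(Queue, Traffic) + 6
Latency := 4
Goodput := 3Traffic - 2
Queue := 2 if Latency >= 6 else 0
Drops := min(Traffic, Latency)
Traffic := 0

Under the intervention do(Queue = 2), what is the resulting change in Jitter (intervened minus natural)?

The intervention breaks the incoming arrows to Queue: Queue := 2 if Latency >= 6 else 0 no longer applies, and Queue = 2.
Jitter = max(Queue, Traffic) + 6  [with Queue=2, Traffic=0]  = 8
Without intervention: Queue = 2 if Latency >= 6 else 0  [with Latency=4]  = 0; Jitter = max(Queue, Traffic) + 6  [with Queue=0, Traffic=0]  = 6.
Change = 8 − 6 = 2.

2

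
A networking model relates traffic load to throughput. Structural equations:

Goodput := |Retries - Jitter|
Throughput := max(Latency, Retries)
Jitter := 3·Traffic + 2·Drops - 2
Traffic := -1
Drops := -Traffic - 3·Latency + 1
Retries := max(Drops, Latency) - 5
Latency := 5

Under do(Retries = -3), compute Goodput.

The intervention breaks the incoming arrows to Retries: Retries := max(Drops, Latency) - 5 no longer applies, and Retries = -3.
Drops = -Traffic - 3·Latency + 1  [with Traffic=-1, Latency=5]  = -13
Jitter = 3·Traffic + 2·Drops - 2  [with Traffic=-1, Drops=-13]  = -31
Goodput = |Retries - Jitter|  [with Retries=-3, Jitter=-31]  = 28

28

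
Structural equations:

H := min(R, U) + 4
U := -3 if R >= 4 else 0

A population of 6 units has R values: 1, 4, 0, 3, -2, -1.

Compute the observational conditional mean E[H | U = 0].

Conditioning on U=0 selects the 5 unit(s) with R ∈ {1, 0, 3, -2, -1}. Their H values: 4, 4, 4, 2, 3. Mean = 3.4.

3.4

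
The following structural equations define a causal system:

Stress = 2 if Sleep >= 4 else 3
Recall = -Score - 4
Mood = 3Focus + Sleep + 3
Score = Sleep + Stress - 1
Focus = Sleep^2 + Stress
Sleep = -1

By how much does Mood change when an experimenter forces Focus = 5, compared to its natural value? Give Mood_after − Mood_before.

do(Focus=5) replaces the equation Focus = Sleep^2 + Stress with the constant Focus = 5.
Mood = 3Focus + Sleep + 3  [with Focus=5, Sleep=-1]  = 17
Without intervention: Stress = 2 if Sleep >= 4 else 3  [with Sleep=-1]  = 3; Focus = Sleep^2 + Stress  [with Sleep=-1, Stress=3]  = 4; Mood = 3Focus + Sleep + 3  [with Focus=4, Sleep=-1]  = 14.
Change = 17 − 14 = 3.

3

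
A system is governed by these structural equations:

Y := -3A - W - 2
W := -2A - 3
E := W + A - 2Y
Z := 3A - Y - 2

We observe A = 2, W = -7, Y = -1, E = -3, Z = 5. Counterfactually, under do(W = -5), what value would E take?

Under do(W=-5), the mechanism W := -2A - 3 is discarded; W is fixed at -5.
Y = -3A - W - 2  [with A=2, W=-5]  = -3
E = W + A - 2Y  [with W=-5, A=2, Y=-3]  = 3

3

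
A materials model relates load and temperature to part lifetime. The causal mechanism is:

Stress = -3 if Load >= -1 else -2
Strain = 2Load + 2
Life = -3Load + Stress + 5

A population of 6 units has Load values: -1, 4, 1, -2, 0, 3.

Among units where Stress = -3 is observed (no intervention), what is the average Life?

-2.2

Conditioning on Stress=-3 selects the 5 unit(s) with Load ∈ {-1, 4, 1, 0, 3}. Their Life values: 5, -10, -1, 2, -7. Mean = -2.2.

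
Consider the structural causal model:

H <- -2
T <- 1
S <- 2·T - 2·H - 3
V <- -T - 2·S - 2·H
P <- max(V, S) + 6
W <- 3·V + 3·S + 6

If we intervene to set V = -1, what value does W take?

Under do(V=-1), the mechanism V <- -T - 2·S - 2·H is discarded; V is fixed at -1.
S = 2·T - 2·H - 3  [with T=1, H=-2]  = 3
W = 3·V + 3·S + 6  [with V=-1, S=3]  = 12

12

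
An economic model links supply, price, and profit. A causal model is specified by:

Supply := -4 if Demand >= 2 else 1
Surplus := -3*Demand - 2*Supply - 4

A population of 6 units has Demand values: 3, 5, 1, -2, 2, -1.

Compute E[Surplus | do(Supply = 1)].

Every unit gets Supply=1 under the intervention. Surplus values become -15, -21, -9, 0, -12, -3; E[Surplus|do(Supply=1)] = -10.

-10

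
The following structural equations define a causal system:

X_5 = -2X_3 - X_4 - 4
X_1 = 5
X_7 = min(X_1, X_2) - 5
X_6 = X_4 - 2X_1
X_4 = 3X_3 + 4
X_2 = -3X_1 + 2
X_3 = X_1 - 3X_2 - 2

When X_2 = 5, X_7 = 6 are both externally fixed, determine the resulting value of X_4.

-32

Under do(X_2 = 5, X_7 = 6), each intervened variable's structural equation is replaced by its fixed value.
X_3 = X_1 - 3X_2 - 2  [with X_1=5, X_2=5]  = -12
X_4 = 3X_3 + 4  [with X_3=-12]  = -32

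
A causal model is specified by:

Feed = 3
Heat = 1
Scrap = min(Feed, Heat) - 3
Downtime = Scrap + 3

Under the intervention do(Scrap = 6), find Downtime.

9

The intervention breaks the incoming arrows to Scrap: Scrap = min(Feed, Heat) - 3 no longer applies, and Scrap = 6.
Downtime = Scrap + 3  [with Scrap=6]  = 9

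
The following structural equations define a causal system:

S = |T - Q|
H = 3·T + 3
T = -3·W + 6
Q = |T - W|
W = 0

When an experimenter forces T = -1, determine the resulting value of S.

2

do(T=-1) replaces the equation T = -3·W + 6 with the constant T = -1.
Q = |T - W|  [with T=-1, W=0]  = 1
S = |T - Q|  [with T=-1, Q=1]  = 2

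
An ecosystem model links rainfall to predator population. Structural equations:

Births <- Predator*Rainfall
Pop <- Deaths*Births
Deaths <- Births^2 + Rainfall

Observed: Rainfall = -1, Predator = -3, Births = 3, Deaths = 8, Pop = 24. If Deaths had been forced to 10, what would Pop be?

Intervening sets Deaths = 10 and removes its equation (Deaths <- Births^2 + Rainfall).
Births = Predator*Rainfall  [with Predator=-3, Rainfall=-1]  = 3
Pop = Deaths*Births  [with Deaths=10, Births=3]  = 30

30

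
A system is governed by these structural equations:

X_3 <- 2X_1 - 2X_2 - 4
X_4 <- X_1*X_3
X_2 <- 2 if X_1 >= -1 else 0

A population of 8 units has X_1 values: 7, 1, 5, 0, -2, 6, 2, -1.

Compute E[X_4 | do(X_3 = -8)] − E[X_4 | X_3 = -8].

-26

Under do(X_3=-8), X_3's equation is replaced by X_3=-8 for every unit. Per-unit X_4: -56, -8, -40, 0, 16, -48, -16, 8. Mean = -18.
Conditioning on X_3=-8 selects the 2 unit(s) with X_1 ∈ {0, -2}. Their X_4 values: 0, 16. Mean = 8.
Difference = -18 − 8 = -26.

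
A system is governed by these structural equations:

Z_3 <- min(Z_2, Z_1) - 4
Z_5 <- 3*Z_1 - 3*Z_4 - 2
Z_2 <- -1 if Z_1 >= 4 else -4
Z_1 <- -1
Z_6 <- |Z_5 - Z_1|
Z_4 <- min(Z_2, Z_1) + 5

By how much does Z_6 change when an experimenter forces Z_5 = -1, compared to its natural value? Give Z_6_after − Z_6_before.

The intervention breaks the incoming arrows to Z_5: Z_5 <- 3*Z_1 - 3*Z_4 - 2 no longer applies, and Z_5 = -1.
Z_6 = |Z_5 - Z_1|  [with Z_5=-1, Z_1=-1]  = 0
Without intervention: Z_2 = -1 if Z_1 >= 4 else -4  [with Z_1=-1]  = -4; Z_4 = min(Z_2, Z_1) + 5  [with Z_2=-4, Z_1=-1]  = 1; Z_5 = 3*Z_1 - 3*Z_4 - 2  [with Z_1=-1, Z_4=1]  = -8; Z_6 = |Z_5 - Z_1|  [with Z_5=-8, Z_1=-1]  = 7.
Change = 0 − 7 = -7.

-7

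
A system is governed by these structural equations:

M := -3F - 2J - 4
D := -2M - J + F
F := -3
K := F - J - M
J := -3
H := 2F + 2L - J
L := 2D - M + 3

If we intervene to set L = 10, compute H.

Intervening sets L = 10 and removes its equation (L := 2D - M + 3).
H = 2F + 2L - J  [with F=-3, L=10, J=-3]  = 17

17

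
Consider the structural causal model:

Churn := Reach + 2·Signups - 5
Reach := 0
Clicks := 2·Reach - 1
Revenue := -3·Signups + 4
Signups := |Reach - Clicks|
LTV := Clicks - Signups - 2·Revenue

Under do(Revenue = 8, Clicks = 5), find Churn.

5

Setting Revenue = 8, Clicks = 5 by intervention discards those variables' equations.
Signups = |Reach - Clicks|  [with Reach=0, Clicks=5]  = 5
Churn = Reach + 2·Signups - 5  [with Reach=0, Signups=5]  = 5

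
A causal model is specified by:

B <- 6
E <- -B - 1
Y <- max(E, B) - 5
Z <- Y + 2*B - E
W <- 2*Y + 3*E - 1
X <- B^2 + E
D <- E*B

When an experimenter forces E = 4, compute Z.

9

Under do(E=4), the mechanism E <- -B - 1 is discarded; E is fixed at 4.
Y = max(E, B) - 5  [with E=4, B=6]  = 1
Z = Y + 2*B - E  [with Y=1, B=6, E=4]  = 9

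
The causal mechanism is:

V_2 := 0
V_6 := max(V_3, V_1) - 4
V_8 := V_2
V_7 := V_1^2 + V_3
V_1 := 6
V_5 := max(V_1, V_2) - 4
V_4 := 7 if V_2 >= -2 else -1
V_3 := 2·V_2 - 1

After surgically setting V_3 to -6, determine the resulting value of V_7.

The intervention breaks the incoming arrows to V_3: V_3 := 2·V_2 - 1 no longer applies, and V_3 = -6.
V_7 = V_1^2 + V_3  [with V_1=6, V_3=-6]  = 30

30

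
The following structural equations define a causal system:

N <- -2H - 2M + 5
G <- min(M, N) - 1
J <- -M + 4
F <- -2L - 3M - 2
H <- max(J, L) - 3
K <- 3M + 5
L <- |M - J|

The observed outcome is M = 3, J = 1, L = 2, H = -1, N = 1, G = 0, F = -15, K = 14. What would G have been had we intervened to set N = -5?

The intervention breaks the incoming arrows to N: N <- -2H - 2M + 5 no longer applies, and N = -5.
G = min(M, N) - 1  [with M=3, N=-5]  = -6

-6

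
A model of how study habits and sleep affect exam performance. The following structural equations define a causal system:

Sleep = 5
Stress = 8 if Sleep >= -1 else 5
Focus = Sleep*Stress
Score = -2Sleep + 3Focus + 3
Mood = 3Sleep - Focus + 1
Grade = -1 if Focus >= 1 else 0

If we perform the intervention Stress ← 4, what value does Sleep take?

5

Under do(Stress=4), the mechanism Stress = 8 if Sleep >= -1 else 5 is discarded; Stress is fixed at 4.
Sleep is not downstream of the intervention, so its value is determined by the original equations.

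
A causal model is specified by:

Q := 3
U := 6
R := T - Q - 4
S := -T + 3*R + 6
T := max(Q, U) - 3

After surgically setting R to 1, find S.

Intervening sets R = 1 and removes its equation (R := T - Q - 4).
T = max(Q, U) - 3  [with Q=3, U=6]  = 3
S = -T + 3*R + 6  [with T=3, R=1]  = 6

6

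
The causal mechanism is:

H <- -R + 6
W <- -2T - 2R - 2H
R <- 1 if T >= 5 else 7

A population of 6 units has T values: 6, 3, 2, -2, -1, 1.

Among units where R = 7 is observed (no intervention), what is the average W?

-13.2

E[W|R=7] averages over only the 5 units with R=7 (T = 3, 2, -2, -1, 1): W = -18, -16, -8, -10, -14, mean -13.2.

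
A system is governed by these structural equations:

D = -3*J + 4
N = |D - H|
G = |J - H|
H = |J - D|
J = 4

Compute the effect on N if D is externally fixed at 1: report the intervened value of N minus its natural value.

-18

do(D=1) replaces the equation D = -3*J + 4 with the constant D = 1.
H = |J - D|  [with J=4, D=1]  = 3
N = |D - H|  [with D=1, H=3]  = 2
Without intervention: D = -3*J + 4  [with J=4]  = -8; H = |J - D|  [with J=4, D=-8]  = 12; N = |D - H|  [with D=-8, H=12]  = 20.
Change = 2 − 20 = -18.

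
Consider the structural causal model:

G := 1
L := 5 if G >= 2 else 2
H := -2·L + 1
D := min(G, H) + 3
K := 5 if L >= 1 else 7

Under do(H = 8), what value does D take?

4

The intervention breaks the incoming arrows to H: H := -2·L + 1 no longer applies, and H = 8.
D = min(G, H) + 3  [with G=1, H=8]  = 4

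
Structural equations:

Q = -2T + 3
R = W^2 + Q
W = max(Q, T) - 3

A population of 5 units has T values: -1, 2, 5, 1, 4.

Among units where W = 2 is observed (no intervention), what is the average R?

3

Observing W=2 restricts to units where W's equation naturally yields 2: T ∈ {-1, 5}. In that subpopulation R = 9, -3, mean 3.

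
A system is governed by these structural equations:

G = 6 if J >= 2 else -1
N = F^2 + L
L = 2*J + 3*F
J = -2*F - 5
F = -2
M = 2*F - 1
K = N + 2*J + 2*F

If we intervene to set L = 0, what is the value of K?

-2

The intervention breaks the incoming arrows to L: L = 2*J + 3*F no longer applies, and L = 0.
J = -2*F - 5  [with F=-2]  = -1
N = F^2 + L  [with F=-2, L=0]  = 4
K = N + 2*J + 2*F  [with N=4, J=-1, F=-2]  = -2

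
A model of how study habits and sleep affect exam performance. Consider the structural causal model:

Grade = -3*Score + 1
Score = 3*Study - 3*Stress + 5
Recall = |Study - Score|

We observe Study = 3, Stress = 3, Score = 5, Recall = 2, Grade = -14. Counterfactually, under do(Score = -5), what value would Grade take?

16

do(Score=-5) replaces the equation Score = 3*Study - 3*Stress + 5 with the constant Score = -5.
Grade = -3*Score + 1  [with Score=-5]  = 16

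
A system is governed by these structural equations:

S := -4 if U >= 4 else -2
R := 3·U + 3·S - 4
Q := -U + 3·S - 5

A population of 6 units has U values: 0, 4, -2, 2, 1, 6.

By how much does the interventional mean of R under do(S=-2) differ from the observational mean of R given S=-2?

4.75

do(S=-2) breaks S's dependence on U. With S=-2 fixed, R across the units is -10, 2, -16, -4, -7, 8, mean -4.5.
E[R|S=-2] averages over only the 4 units with S=-2 (U = 0, -2, 2, 1): R = -10, -16, -4, -7, mean -9.25.
Difference = -4.5 − (-9.25) = 4.75.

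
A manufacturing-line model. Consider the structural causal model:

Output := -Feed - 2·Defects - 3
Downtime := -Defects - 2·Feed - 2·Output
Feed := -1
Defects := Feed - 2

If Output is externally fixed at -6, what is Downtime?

The intervention breaks the incoming arrows to Output: Output := -Feed - 2·Defects - 3 no longer applies, and Output = -6.
Defects = Feed - 2  [with Feed=-1]  = -3
Downtime = -Defects - 2·Feed - 2·Output  [with Defects=-3, Feed=-1, Output=-6]  = 17

17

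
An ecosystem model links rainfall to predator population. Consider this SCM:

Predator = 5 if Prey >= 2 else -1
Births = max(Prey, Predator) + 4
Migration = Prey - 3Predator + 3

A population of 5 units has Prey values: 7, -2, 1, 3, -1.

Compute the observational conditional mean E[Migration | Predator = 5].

-7

Observing Predator=5 restricts to units where Predator's equation naturally yields 5: Prey ∈ {7, 3}. In that subpopulation Migration = -5, -9, mean -7.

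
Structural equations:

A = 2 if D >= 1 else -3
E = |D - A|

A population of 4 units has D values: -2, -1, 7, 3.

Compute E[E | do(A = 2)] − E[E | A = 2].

Under do(A=2), A's equation is replaced by A=2 for every unit. Per-unit E: 4, 3, 5, 1. Mean = 3.25.
Conditioning on A=2 selects the 2 unit(s) with D ∈ {7, 3}. Their E values: 5, 1. Mean = 3.
Difference = 3.25 − 3 = 0.25.

0.25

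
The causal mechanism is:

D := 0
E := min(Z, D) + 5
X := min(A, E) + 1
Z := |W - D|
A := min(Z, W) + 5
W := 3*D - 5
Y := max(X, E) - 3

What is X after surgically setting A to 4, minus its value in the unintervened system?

4

The intervention breaks the incoming arrows to A: A := min(Z, W) + 5 no longer applies, and A = 4.
W = 3*D - 5  [with D=0]  = -5
Z = |W - D|  [with W=-5, D=0]  = 5
E = min(Z, D) + 5  [with Z=5, D=0]  = 5
X = min(A, E) + 1  [with A=4, E=5]  = 5
Without intervention: W = 3*D - 5  [with D=0]  = -5; Z = |W - D|  [with W=-5, D=0]  = 5; E = min(Z, D) + 5  [with Z=5, D=0]  = 5; A = min(Z, W) + 5  [with Z=5, W=-5]  = 0; X = min(A, E) + 1  [with A=0, E=5]  = 1.
Change = 5 − 1 = 4.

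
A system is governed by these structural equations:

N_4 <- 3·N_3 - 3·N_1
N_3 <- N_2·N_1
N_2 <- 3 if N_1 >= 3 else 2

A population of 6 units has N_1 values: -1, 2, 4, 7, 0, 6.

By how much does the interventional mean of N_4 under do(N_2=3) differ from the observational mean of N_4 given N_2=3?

do(N_2=3) breaks N_2's dependence on N_1. With N_2=3 fixed, N_4 across the units is -6, 12, 24, 42, 0, 36, mean 18.
Observing N_2=3 restricts to units where N_2's equation naturally yields 3: N_1 ∈ {4, 7, 6}. In that subpopulation N_4 = 24, 42, 36, mean 34.
Difference = 18 − 34 = -16.

-16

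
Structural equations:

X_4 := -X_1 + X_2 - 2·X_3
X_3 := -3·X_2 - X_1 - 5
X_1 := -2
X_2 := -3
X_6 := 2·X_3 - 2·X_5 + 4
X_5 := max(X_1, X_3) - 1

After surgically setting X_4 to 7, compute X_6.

Under do(X_4=7), the mechanism X_4 := -X_1 + X_2 - 2·X_3 is discarded; X_4 is fixed at 7.
Since X_6 is not a descendant of the intervened variable, it is unaffected.
X_3 = -3·X_2 - X_1 - 5  [with X_2=-3, X_1=-2]  = 6
X_5 = max(X_1, X_3) - 1  [with X_1=-2, X_3=6]  = 5
X_6 = 2·X_3 - 2·X_5 + 4  [with X_3=6, X_5=5]  = 6

6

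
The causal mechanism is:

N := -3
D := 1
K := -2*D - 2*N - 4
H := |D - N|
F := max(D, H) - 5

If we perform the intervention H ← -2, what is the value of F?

Intervening sets H = -2 and removes its equation (H := |D - N|).
F = max(D, H) - 5  [with D=1, H=-2]  = -4

-4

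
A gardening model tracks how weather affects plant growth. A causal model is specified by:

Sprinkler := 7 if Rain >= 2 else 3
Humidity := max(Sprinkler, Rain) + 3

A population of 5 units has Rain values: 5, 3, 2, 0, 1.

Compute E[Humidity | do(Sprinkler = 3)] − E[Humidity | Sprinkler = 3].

0.4

The intervention sets Sprinkler=3 in all 5 units regardless of Rain. Recomputing Humidity per unit gives 8, 6, 6, 6, 6; average 6.4.
E[Humidity|Sprinkler=3] averages over only the 2 units with Sprinkler=3 (Rain = 0, 1): Humidity = 6, 6, mean 6.
Difference = 6.4 − 6 = 0.4.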